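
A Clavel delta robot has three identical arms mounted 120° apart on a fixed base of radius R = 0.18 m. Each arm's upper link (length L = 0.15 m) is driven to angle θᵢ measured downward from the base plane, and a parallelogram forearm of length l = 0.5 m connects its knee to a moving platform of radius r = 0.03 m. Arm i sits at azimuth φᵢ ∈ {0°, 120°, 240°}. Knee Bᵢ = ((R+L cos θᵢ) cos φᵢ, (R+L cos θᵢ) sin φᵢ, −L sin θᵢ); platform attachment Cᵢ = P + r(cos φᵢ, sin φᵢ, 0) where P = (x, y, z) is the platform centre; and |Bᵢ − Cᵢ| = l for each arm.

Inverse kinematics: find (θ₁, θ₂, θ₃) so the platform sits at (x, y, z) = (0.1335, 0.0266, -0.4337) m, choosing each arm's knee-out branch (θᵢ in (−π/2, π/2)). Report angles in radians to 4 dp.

θ₁ = -0.2615, θ₂ = 0.5237, θ₃ = 0.6984

arm 1 (φ=0.0°): x'=0.1335, y'=0.0266
  A=0.0165, B=-0.4337, C=(l²−L²−A²−y'²−z²)/(2L)=0.1281
  √(A²+B²)=0.4340;  θ1 = -1.5328+1.2712 ≈ -0.2615
φ2=120.0° → target in arm frame (-0.0437, -0.1289)
  A=0.1937, B=-0.4337, C=(l²−L²−A²−y'²−z²)/(2L)=-0.0491
  θ2 = atan2(B,A) + arccos(C/0.4750) = 0.5237
rotate P by −φ3: (-0.0898, 0.1023, -0.4337)
  A=0.2398, B=-0.4337, C=(l²−L²−A²−y'²−z²)/(2L)=-0.0952
  γ=atan2(-0.4337,0.2398)=-1.0657;  ψ=arccos(-0.1921)=1.7641;  θ3=γ+ψ≈0.6984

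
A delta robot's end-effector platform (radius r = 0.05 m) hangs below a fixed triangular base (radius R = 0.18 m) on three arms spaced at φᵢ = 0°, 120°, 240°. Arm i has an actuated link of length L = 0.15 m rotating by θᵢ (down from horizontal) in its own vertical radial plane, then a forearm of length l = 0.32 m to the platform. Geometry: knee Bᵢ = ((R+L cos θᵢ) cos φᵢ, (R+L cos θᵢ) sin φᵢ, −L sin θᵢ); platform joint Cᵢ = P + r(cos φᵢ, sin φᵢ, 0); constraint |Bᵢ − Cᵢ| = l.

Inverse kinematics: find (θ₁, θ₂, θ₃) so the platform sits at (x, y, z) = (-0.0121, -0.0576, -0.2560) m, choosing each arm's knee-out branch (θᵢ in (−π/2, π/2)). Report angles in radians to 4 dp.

θ₁ = 0.6110, θ₂ = 0.7850, θ₃ = 0.1746

arm 1 (φ=0.0°): x'=-0.0121, y'=-0.0576
  A cos θ + B sin θ = C:  0.1421·cos θ + -0.2560·sin θ = -0.0305
  γ=atan2(-0.2560,0.1421)=-1.0641;  ψ=arccos(-0.1041)=1.6751;  θ1=γ+ψ≈0.6110
arm 2 (φ=120.0°): x'=-0.0438, y'=0.0393
  A=0.1738, B=-0.2560, C=(l²−L²−A²−y'²−z²)/(2L)=-0.0580
  √(A²+B²)=0.3094;  θ2 = -0.9743+1.7593 ≈ 0.7850
rotate P by −φ3: (0.0559, 0.0183, -0.2560)
  A=0.0741, B=-0.2560, C=(l²−L²−A²−y'²−z²)/(2L)=0.0285
  γ=atan2(-0.2560,0.0741)=-1.2892;  ψ=arccos(0.1068)=1.4637;  θ3=γ+ψ≈0.1746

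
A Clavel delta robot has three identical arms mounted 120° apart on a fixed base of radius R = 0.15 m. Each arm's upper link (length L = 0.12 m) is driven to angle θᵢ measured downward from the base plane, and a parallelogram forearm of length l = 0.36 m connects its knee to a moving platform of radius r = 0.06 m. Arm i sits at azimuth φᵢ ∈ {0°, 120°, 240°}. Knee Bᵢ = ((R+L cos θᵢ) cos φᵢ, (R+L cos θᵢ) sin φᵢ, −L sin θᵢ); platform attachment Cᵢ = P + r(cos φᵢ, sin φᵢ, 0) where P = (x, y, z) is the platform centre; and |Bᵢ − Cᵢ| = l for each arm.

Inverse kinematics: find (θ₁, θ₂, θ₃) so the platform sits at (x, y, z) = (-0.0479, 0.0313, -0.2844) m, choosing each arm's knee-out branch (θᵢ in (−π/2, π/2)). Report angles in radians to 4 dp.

θ₁ = 0.2616, θ₂ = -0.3491, θ₃ = -0.0002

rotate P by −φ1: (-0.0479, 0.0313, -0.2844)
  e−x'=0.1379;  (l²−L²−(e−x')²−y'²−z²)/2L = 0.0597
  θ1 = atan2(B,A) + arccos(C/0.3161) = 0.2616
rotate P by −φ2: (0.0511, 0.0258, -0.2844)
  A=0.0389, B=-0.2844, C=(l²−L²−A²−y'²−z²)/(2L)=0.1339
  √(A²+B²)=0.2871;  θ2 = -1.4347+1.0856 ≈ -0.3491
rotate P by −φ3: (-0.0032, -0.0571, -0.2844)
  A cos θ + B sin θ = C:  0.0932·cos θ + -0.2844·sin θ = 0.0932
  γ=atan2(-0.2844,0.0932)=-1.2543;  ψ=arccos(0.3115)=1.2540;  θ3=γ+ψ≈-0.0002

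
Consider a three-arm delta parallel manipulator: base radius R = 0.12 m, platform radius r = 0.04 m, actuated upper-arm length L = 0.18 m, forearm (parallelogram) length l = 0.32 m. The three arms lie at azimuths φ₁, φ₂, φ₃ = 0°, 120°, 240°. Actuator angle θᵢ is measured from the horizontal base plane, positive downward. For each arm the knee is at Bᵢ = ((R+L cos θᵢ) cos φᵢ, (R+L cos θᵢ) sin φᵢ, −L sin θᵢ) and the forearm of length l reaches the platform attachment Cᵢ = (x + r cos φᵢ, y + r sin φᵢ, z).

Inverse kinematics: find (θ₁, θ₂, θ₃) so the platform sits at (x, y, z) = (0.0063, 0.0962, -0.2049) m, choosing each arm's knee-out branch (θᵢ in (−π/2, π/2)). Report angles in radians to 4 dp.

θ₁ = 0.1744, θ₂ = -0.3487, θ₃ = 0.6982

rotate P by −φ1: (0.0063, 0.0962, -0.2049)
  A=0.0737, B=-0.2049, C=(l²−L²−A²−y'²−z²)/(2L)=0.0370
  θ1 = atan2(B,A) + arccos(C/0.2178) = 0.1744
φ2=120.0° → target in arm frame (0.0802, -0.0536)
  A cos θ + B sin θ = C:  -0.0002·cos θ + -0.2049·sin θ = 0.0699
  √(A²+B²)=0.2049;  θ2 = -1.5716+1.2229 ≈ -0.3487
arm 3 (φ=240.0°): x'=-0.0865, y'=-0.0426
  A cos θ + B sin θ = C:  0.1665·cos θ + -0.2049·sin θ = -0.0042
  γ=atan2(-0.2049,0.1665)=-0.8885;  ψ=arccos(-0.0159)=1.5867;  θ3=γ+ψ≈0.6982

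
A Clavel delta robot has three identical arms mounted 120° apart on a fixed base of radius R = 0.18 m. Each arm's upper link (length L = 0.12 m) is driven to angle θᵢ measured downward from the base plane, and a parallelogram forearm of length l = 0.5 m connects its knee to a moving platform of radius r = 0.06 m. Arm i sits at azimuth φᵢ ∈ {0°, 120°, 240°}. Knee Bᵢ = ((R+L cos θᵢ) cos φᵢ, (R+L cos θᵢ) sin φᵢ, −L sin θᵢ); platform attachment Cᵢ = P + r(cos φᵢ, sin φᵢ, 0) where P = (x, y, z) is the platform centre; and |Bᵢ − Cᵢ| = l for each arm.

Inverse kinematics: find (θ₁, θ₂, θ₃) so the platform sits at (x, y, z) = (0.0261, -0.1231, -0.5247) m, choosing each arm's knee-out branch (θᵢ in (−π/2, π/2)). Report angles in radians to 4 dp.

θ₁ = 0.6981, θ₂ = 1.2217, θ₃ = 0.4365

rotate P by −φ1: (0.0261, -0.1231, -0.5247)
  e−x'=0.0939;  (l²−L²−(e−x')²−y'²−z²)/2L = -0.2653
  γ=atan2(-0.5247,0.0939)=-1.3937;  ψ=arccos(-0.4978)=2.0918;  θ1=γ+ψ≈0.6981
rotate P by −φ2: (-0.1197, 0.0389, -0.5247)
  A cos θ + B sin θ = C:  0.2397·cos θ + -0.5247·sin θ = -0.4111
  γ=atan2(-0.5247,0.2397)=-1.1423;  ψ=arccos(-0.7127)=2.3641;  θ2=γ+ψ≈1.2217
φ3=240.0° → target in arm frame (0.0936, 0.0842)
  A=0.0264, B=-0.5247, C=(l²−L²−A²−y'²−z²)/(2L)=-0.1979
  √(A²+B²)=0.5254;  θ3 = -1.5204+1.9570 ≈ 0.4365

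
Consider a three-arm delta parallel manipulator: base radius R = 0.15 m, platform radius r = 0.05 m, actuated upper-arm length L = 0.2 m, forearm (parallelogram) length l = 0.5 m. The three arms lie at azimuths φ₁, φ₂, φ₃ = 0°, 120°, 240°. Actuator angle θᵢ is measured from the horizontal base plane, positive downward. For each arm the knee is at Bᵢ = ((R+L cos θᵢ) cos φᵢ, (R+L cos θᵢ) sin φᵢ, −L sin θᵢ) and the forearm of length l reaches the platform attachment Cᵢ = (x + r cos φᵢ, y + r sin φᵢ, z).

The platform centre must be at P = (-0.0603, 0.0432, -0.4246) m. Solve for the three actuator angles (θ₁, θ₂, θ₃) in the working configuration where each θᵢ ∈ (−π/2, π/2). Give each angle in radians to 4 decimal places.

arm 1 (φ=0.0°): x'=-0.0603, y'=0.0432
  e−x'=0.1603;  (l²−L²−(e−x')²−y'²−z²)/2L = 0.0054
  θ1 = atan2(B,A) + arccos(C/0.4539) = 0.3491
rotate P by −φ2: (0.0676, 0.0306, -0.4246)
  e−x'=0.0324;  (l²−L²−(e−x')²−y'²−z²)/2L = 0.0693
  √(A²+B²)=0.4258;  θ2 = -1.4945+1.4073 ≈ -0.0872
rotate P by −φ3: (-0.0073, -0.0738, -0.4246)
  e−x'=0.1073;  (l²−L²−(e−x')²−y'²−z²)/2L = 0.0319
  √(A²+B²)=0.4379;  θ3 = -1.3234+1.4979 ≈ 0.1745

θ₁ = 0.3491, θ₂ = -0.0872, θ₃ = 0.1745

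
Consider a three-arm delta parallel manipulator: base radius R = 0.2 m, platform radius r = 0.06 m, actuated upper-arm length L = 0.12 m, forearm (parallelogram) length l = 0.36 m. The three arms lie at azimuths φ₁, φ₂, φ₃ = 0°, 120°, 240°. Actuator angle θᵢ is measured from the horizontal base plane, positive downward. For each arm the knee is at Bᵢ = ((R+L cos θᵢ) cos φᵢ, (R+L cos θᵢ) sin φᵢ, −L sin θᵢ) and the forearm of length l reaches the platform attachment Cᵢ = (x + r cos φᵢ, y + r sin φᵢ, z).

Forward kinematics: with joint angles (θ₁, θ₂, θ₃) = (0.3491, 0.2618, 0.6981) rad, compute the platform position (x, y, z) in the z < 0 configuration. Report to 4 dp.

(0.0152, 0.0420, -0.3083)

φ1=0.0°: virtual centre (0.2528, 0.0000, -0.0410), radius l
S2 = (0.2559·cos120.0°, 0.2559·sin120.0°, -0.0311) = (-0.1280, 0.2216, -0.0311)
S3 = (0.2319·cos240.0°, 0.2319·sin240.0°, -0.0771) = (-0.1160, -0.2009, -0.0771)
|S₂|²−|S₁|² = 0.0009;  |S₃|²−|S₁|² = -0.0058
linear system: -0.7614x+0.4433y = 0.0009−0.0200z; -0.7375x+-0.4017y = -0.0058−-0.0722z
det = 0.6328;  x = 0.0035+-0.0379z,  y = 0.0080+-0.1101z
quadratic in z: (1.0136)z²+(0.0992)z+(-0.0657)=0, √Δ=0.5257 → z ∈ {-0.3083, 0.2104}; z = -0.3083 (taking z<0)
x = 0.0152, y = 0.0420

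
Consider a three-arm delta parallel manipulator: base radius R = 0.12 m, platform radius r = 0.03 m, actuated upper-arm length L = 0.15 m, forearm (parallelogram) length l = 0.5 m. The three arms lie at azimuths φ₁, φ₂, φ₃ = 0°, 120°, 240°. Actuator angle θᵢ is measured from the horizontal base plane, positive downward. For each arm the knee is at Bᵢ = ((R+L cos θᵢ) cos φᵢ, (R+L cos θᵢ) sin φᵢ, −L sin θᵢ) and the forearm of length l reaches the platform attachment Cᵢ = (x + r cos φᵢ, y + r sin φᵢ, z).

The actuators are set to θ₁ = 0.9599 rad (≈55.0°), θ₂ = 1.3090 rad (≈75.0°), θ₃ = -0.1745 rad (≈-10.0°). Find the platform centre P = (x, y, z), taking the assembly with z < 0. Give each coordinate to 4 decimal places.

O1 = (0.1760·cos0.0°, 0.1760·sin0.0°, -0.1229) = (0.1760, 0.0000, -0.1229)
arm 2 at φ=120.0°: e+L cos θ2 = 0.1288;  O2 = (-0.0644, 0.1116, -0.1449)
O3 = (0.2377·cos240.0°, 0.2377·sin240.0°, 0.0260) = (-0.1189, -0.2059, 0.0260)
|O₂|²−|O₁|² = -0.0085;  |O₃|²−|O₁|² = 0.0111
linear system: -0.4809x+0.2231y = -0.0085−-0.0440z; -0.5898x+-0.4117y = 0.0111−0.2978z
Cramer: x(z) = 0.0031+0.1466z;  y(z) = -0.0314+0.5133z
into |P−O₁|² = l²: 1.2850z² + 0.1628z + -0.2040 = 0;  Δ = 1.0751;  z = -0.4668 or 0.3401 → z<0 root = -0.4668
x = -0.0653, y = -0.2710

(-0.0653, -0.2710, -0.4668)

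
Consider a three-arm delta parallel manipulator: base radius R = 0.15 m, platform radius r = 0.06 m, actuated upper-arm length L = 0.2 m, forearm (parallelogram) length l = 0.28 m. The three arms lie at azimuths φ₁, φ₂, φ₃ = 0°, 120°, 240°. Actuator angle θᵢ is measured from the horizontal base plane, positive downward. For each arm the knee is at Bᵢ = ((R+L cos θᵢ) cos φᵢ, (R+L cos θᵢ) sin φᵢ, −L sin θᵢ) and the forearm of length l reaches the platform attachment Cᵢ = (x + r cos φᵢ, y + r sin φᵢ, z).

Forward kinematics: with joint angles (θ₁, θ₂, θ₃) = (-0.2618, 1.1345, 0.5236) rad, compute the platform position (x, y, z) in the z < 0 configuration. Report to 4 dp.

(0.0900, -0.0619, -0.1413)

S1 = (0.2832·cos0.0°, 0.2832·sin0.0°, 0.0518) = (0.2832, 0.0000, 0.0518)
arm 2 at φ=120.0°: e+L cos θ2 = 0.1745;  S2 = (-0.0873, 0.1511, -0.1813)
φ3=240.0°: virtual centre (-0.1316, -0.2279, -0.1000), radius l
eliminate P² terms by subtracting sphere 1 from 2 and 3
linear system: -0.7409x+0.3023y = -0.0196−-0.4661z; -0.8296x+-0.4559y = -0.0036−-0.3035z
det = 0.5885;  x = 0.0170+-0.5169z,  y = -0.0230+0.2748z
sphere 1 gives Az²+Bz+C=0 with A=1.3427, B=0.1590, C=-0.0043;  B²−4AC=0.0486;  roots -0.1413, 0.0229;  negative root z = -0.1413
x = 0.0900, y = -0.0619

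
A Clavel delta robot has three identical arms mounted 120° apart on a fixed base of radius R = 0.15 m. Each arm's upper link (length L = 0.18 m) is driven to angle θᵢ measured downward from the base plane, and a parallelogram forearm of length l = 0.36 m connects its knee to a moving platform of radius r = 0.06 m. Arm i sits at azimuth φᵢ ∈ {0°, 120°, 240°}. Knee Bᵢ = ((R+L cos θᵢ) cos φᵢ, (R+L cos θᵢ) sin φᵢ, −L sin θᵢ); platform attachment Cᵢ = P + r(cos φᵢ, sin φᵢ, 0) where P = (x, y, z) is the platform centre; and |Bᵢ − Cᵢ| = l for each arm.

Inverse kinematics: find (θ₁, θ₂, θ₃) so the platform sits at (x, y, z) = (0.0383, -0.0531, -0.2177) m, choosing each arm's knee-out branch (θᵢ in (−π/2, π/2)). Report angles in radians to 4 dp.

arm 1 (φ=0.0°): x'=0.0383, y'=-0.0531
  e−x'=0.0517;  (l²−L²−(e−x')²−y'²−z²)/2L = 0.1231
  √(A²+B²)=0.2238;  θ1 = -1.3376+0.9883 ≈ -0.3494
rotate P by −φ2: (-0.0651, -0.0066, -0.2177)
  A cos θ + B sin θ = C:  0.1551·cos θ + -0.2177·sin θ = 0.0714
  γ=atan2(-0.2177,0.1551)=-0.9517;  ψ=arccos(0.2670)=1.3005;  θ2=γ+ψ≈0.3489
φ3=240.0° → target in arm frame (0.0268, 0.0597)
  e−x'=0.0632;  (l²−L²−(e−x')²−y'²−z²)/2L = 0.1174
  γ=atan2(-0.2177,0.0632)=-1.2884;  ψ=arccos(0.5178)=1.0266;  θ3=γ+ψ≈-0.2618

θ₁ = -0.3494, θ₂ = 0.3489, θ₃ = -0.2618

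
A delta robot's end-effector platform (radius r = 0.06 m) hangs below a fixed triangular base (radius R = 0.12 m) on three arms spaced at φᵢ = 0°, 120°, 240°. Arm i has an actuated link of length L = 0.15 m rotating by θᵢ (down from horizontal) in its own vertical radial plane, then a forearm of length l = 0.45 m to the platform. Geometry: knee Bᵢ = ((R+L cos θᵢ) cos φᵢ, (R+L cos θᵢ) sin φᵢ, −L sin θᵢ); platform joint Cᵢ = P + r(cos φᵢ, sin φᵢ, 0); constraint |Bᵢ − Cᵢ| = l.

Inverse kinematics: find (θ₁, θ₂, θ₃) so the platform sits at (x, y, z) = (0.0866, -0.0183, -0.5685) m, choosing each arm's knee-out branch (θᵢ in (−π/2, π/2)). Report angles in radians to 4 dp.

θ₁ = 0.9594, θ₂ = 1.3958, θ₃ = 1.3086

arm 1 (φ=0.0°): x'=0.0866, y'=-0.0183
  A cos θ + B sin θ = C:  -0.0266·cos θ + -0.5685·sin θ = -0.4808
  √(A²+B²)=0.5691;  θ1 = -1.6176+2.5769 ≈ 0.9594
φ2=120.0° → target in arm frame (-0.0591, -0.0658)
  e−x'=0.1191;  (l²−L²−(e−x')²−y'²−z²)/2L = -0.5391
  √(A²+B²)=0.5809;  θ2 = -1.3642+2.7600 ≈ 1.3958
φ3=240.0° → target in arm frame (-0.0275, 0.0841)
  A=0.0875, B=-0.5685, C=(l²−L²−A²−y'²−z²)/(2L)=-0.5264
  √(A²+B²)=0.5752;  θ3 = -1.4182+2.7268 ≈ 1.3086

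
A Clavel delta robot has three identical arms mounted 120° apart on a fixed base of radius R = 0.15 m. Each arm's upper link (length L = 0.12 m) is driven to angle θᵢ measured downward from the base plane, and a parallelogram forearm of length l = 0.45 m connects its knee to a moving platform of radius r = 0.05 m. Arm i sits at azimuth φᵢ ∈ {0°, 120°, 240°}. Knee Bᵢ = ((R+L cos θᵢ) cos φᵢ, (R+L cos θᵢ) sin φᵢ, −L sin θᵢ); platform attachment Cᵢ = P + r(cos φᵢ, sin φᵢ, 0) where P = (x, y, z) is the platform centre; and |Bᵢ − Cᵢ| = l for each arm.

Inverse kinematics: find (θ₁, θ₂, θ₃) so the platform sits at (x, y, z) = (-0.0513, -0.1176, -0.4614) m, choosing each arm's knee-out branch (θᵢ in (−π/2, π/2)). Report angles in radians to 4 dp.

θ₁ = 0.8729, θ₂ = 0.9603, θ₃ = 0.1748

φ1=0.0° → target in arm frame (-0.0513, -0.1176)
  e−x'=0.1513;  (l²−L²−(e−x')²−y'²−z²)/2L = -0.2563
  γ=atan2(-0.4614,0.1513)=-1.2539;  ψ=arccos(-0.5278)=2.1268;  θ1=γ+ψ≈0.8729
rotate P by −φ2: (-0.0762, 0.1032, -0.4614)
  A=0.1762, B=-0.4614, C=(l²−L²−A²−y'²−z²)/(2L)=-0.2770
  √(A²+B²)=0.4939;  θ2 = -1.2060+2.1663 ≈ 0.9603
φ3=240.0° → target in arm frame (0.1275, 0.0144)
  A=-0.0275, B=-0.4614, C=(l²−L²−A²−y'²−z²)/(2L)=-0.1073
  √(A²+B²)=0.4622;  θ3 = -1.6303+1.8051 ≈ 0.1748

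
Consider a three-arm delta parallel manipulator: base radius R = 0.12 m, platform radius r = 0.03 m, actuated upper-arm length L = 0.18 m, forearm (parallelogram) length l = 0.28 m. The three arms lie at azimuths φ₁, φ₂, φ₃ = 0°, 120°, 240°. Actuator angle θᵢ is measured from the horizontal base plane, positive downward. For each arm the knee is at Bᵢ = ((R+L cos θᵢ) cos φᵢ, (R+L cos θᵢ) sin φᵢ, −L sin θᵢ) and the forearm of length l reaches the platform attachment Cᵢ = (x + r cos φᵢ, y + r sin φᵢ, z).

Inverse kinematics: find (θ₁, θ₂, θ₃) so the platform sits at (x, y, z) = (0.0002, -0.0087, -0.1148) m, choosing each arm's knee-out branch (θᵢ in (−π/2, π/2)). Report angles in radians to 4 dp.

arm 1 (φ=0.0°): x'=0.0002, y'=-0.0087
  A=0.0898, B=-0.1148, C=(l²−L²−A²−y'²−z²)/(2L)=0.0686
  √(A²+B²)=0.1458;  θ1 = -0.9070+1.0811 ≈ 0.1741
arm 2 (φ=120.0°): x'=-0.0076, y'=0.0042
  e−x'=0.0976;  (l²−L²−(e−x')²−y'²−z²)/2L = 0.0646
  θ2 = atan2(B,A) + arccos(C/0.1507) = 0.2615
arm 3 (φ=240.0°): x'=0.0074, y'=0.0045
  A=0.0826, B=-0.1148, C=(l²−L²−A²−y'²−z²)/(2L)=0.0722
  √(A²+B²)=0.1414;  θ3 = -0.9473+1.0351 ≈ 0.0878

θ₁ = 0.1741, θ₂ = 0.2615, θ₃ = 0.0878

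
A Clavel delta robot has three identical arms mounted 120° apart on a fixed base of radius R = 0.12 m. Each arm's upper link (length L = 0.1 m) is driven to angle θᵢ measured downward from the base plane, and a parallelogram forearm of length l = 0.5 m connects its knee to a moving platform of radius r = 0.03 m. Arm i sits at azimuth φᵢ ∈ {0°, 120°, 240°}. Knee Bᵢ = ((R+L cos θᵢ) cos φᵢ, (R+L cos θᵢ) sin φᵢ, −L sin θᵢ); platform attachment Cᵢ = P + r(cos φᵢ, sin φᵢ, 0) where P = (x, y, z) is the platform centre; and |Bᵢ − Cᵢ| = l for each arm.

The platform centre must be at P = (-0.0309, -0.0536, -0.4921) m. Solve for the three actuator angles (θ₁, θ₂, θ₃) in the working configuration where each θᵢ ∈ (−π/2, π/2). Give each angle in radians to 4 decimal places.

θ₁ = 0.4361, θ₂ = 0.4363, θ₃ = 0.0871

arm 1 (φ=0.0°): x'=-0.0309, y'=-0.0536
  e−x'=0.1209;  (l²−L²−(e−x')²−y'²−z²)/2L = -0.0983
  √(A²+B²)=0.5067;  θ1 = -1.3299+1.7659 ≈ 0.4361
arm 2 (φ=120.0°): x'=-0.0310, y'=0.0536
  e−x'=0.1210;  (l²−L²−(e−x')²−y'²−z²)/2L = -0.0983
  γ=atan2(-0.4921,0.1210)=-1.3298;  ψ=arccos(-0.1940)=1.7661;  θ2=γ+ψ≈0.4363
arm 3 (φ=240.0°): x'=0.0619, y'=0.0000
  A cos θ + B sin θ = C:  0.0281·cos θ + -0.4921·sin θ = -0.0148
  √(A²+B²)=0.4929;  θ3 = -1.5137+1.6008 ≈ 0.0871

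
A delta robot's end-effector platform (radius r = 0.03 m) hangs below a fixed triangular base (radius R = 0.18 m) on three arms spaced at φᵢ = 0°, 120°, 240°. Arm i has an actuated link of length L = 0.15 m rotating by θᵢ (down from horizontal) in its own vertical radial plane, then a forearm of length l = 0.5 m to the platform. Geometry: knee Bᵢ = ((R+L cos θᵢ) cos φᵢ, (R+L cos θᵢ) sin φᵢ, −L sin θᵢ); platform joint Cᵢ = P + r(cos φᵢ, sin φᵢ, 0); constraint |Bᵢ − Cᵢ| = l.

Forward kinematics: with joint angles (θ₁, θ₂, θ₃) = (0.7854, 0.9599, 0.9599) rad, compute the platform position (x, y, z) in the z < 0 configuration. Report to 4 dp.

centre 1 = (0.2561·cos0.0°, 0.2561·sin0.0°, -0.1061) = (0.2561, 0.0000, -0.1061)
φ2=120.0°: virtual centre (-0.1180, 0.2044, -0.1229), radius l
centre 3 = (0.2360·cos240.0°, 0.2360·sin240.0°, -0.1229) = (-0.1180, -0.2044, -0.1229)
subtract pairs → two planes through P
linear system: -0.7482x+0.4088y = -0.0060−-0.0336z; -0.7482x+-0.4088y = -0.0060−-0.0336z
Cramer: x(z) = 0.0080-0.0449z;  y(z) = 0.0000+0.0000z
quadratic in z: (1.0020)z²+(0.2344)z+(-0.1772)=0, √Δ=0.8748 → z ∈ {-0.5535, 0.3196}; z = -0.5535 (taking z<0)
x = 0.0329, y = 0.0000

(0.0329, 0.0000, -0.5535)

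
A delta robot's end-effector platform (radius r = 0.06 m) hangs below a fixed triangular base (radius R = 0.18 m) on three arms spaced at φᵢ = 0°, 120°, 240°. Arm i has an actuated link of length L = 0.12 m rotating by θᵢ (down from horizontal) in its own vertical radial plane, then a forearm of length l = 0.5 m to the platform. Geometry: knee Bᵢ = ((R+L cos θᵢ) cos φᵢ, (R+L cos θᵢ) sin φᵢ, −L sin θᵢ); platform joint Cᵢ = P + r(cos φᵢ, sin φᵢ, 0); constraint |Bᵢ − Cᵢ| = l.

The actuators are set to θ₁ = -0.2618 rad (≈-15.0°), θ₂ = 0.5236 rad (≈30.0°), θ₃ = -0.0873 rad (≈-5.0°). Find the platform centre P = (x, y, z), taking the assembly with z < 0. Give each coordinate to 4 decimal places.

(0.0719, -0.0823, -0.4341)

φ1=0.0°: virtual centre (0.2359, 0.0000, 0.0311), radius l
arm 2 at φ=120.0°: ρ2 = 0.2239;  centre 2 = (-0.1120, 0.1939, -0.0600)
φ3=240.0°: virtual centre (-0.1198, -0.2075, 0.0105), radius l
subtract pairs → two planes through P
linear system: -0.6957x+0.3878y = -0.0029−-0.1821z; -0.7114x+-0.4149y = 0.0009−-0.0412z
Cramer: x(z) = 0.0015-0.1621z;  y(z) = -0.0047+0.1787z
into |P−centre ₁|² = l²: 1.0582z² + 0.0122z + -0.1941 = 0;  Δ = 0.8216;  z = -0.4341 or 0.4225 → z<0 root = -0.4341
x = 0.0719, y = -0.0823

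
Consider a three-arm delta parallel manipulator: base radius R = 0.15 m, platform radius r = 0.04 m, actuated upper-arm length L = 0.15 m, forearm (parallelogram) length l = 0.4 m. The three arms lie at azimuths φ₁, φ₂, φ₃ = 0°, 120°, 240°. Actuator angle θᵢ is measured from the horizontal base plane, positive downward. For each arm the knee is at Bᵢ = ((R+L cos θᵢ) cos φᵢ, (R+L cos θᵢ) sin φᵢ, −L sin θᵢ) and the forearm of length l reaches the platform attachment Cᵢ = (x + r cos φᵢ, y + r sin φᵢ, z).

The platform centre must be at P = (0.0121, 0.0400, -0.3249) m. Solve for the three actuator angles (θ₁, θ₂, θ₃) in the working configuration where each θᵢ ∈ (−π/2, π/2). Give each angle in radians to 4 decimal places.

rotate P by −φ1: (0.0121, 0.0400, -0.3249)
  A cos θ + B sin θ = C:  0.0979·cos θ + -0.3249·sin θ = 0.0692
  θ1 = atan2(B,A) + arccos(C/0.3393) = 0.0873
arm 2 (φ=120.0°): x'=0.0286, y'=-0.0305
  A=0.0814, B=-0.3249, C=(l²−L²−A²−y'²−z²)/(2L)=0.0813
  √(A²+B²)=0.3349;  θ2 = -1.3253+1.3257 ≈ 0.0004
arm 3 (φ=240.0°): x'=-0.0407, y'=-0.0095
  A=0.1507, B=-0.3249, C=(l²−L²−A²−y'²−z²)/(2L)=0.0305
  γ=atan2(-0.3249,0.1507)=-1.1365;  ψ=arccos(0.0851)=1.4856;  θ3=γ+ψ≈0.3491

θ₁ = 0.0873, θ₂ = 0.0004, θ₃ = 0.3491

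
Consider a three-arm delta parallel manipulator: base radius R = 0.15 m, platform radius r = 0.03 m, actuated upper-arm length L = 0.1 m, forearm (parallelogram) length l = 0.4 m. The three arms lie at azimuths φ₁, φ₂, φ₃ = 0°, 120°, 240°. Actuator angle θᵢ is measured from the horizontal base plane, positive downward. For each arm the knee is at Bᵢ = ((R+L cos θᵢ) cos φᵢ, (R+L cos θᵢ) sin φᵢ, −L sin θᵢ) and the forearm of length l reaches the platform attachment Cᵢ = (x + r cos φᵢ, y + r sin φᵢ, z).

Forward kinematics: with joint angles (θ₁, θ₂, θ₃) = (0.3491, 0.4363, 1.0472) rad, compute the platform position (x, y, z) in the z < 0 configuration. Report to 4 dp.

arm 1 at φ=0.0°: e+L cos θ1 = 0.2140;  O1 = (0.2140, 0.0000, -0.0342)
O2 = (0.2106·cos120.0°, 0.2106·sin120.0°, -0.0423) = (-0.1053, 0.1824, -0.0423)
arm 3 at φ=240.0°: e+L cos θ3 = 0.1700;  O3 = (-0.0850, -0.1472, -0.0866)
eliminate P² terms by subtracting sphere 1 from 2 and 3
linear system: -0.6386x+0.3648y = -0.0008−-0.0161z; -0.5979x+-0.2944y = -0.0106−-0.1048z
det = 0.4062;  x = 0.0101+-0.1058z,  y = 0.0154+-0.1410z
into |P−O₁|² = l²: 1.0311z² + 0.1072z + -0.1170 = 0;  Δ = 0.4941;  z = -0.3929 or 0.2889 → z<0 root = -0.3929
x = 0.0516, y = 0.0708

(0.0516, 0.0708, -0.3929)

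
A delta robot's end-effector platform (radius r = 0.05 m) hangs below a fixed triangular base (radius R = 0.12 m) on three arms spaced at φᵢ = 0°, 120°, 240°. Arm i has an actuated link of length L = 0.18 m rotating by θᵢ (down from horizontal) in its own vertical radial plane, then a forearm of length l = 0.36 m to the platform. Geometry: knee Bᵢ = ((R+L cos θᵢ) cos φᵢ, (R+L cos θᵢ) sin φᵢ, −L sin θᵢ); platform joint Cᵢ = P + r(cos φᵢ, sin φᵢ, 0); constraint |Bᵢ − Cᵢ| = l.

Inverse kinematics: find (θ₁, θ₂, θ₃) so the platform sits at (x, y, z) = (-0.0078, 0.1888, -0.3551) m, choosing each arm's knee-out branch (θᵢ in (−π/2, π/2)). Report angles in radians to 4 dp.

φ1=0.0° → target in arm frame (-0.0078, 0.1888)
  A cos θ + B sin θ = C:  0.0778·cos θ + -0.3551·sin θ = -0.1961
  γ=atan2(-0.3551,0.0778)=-1.3551;  ψ=arccos(-0.5394)=2.1406;  θ1=γ+ψ≈0.7854
φ2=120.0° → target in arm frame (0.1674, -0.0876)
  A=-0.0974, B=-0.3551, C=(l²−L²−A²−y'²−z²)/(2L)=-0.1280
  θ2 = atan2(B,A) + arccos(C/0.3682) = 0.0872
rotate P by −φ3: (-0.1596, -0.1012, -0.3551)
  A=0.2296, B=-0.3551, C=(l²−L²−A²−y'²−z²)/(2L)=-0.2551
  θ3 = atan2(B,A) + arccos(C/0.4229) = 1.2217

θ₁ = 0.7854, θ₂ = 0.0872, θ₃ = 1.2217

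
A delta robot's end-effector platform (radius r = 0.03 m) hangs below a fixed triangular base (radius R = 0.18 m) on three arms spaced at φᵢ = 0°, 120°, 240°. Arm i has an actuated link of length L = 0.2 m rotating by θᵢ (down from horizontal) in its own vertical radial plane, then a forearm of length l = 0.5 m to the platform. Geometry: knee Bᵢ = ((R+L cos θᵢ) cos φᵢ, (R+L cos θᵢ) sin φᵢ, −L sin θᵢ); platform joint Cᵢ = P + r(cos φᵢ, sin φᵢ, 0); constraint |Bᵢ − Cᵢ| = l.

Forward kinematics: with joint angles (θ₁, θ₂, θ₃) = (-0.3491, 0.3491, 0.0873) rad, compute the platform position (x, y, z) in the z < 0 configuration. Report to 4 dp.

(0.0765, -0.0341, -0.3564)

φ1=0.0°: virtual centre (0.3379, 0.0000, 0.0684), radius l
centre 2 = (0.3379·cos120.0°, 0.3379·sin120.0°, -0.0684) = (-0.1690, 0.2927, -0.0684)
φ3=240.0°: virtual centre (-0.1746, -0.3024, -0.0174), radius l
|centre ₂|²−|centre ₁|² = 0.0000;  |centre ₃|²−|centre ₁|² = 0.0034
plane₁₂: -1.0138x+0.5853y+-0.2736z = 0.0000
Cramer: x(z) = -0.0016-0.2193z;  y(z) = -0.0028+0.0877z
quadratic in z: (1.0558)z²+(0.0116)z+(-0.1300)=0, √Δ=0.7410 → z ∈ {-0.3564, 0.3455}; z = -0.3564 (taking z<0)
x = 0.0765, y = -0.0341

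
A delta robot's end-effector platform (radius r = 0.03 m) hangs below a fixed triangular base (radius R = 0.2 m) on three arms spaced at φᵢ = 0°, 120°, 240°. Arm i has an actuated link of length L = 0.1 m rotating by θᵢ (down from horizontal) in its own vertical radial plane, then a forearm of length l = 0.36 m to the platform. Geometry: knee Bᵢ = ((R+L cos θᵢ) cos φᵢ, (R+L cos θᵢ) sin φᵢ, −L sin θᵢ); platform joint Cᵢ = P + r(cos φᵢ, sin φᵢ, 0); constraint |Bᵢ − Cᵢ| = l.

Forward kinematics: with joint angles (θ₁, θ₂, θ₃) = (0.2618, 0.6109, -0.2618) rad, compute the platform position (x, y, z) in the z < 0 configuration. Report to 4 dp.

(-0.0026, -0.0535, -0.2588)

φ1=0.0°: virtual centre (0.2666, 0.0000, -0.0259), radius l
arm 2 at φ=120.0°: e+L cos θ2 = 0.2519;  O2 = (-0.1260, 0.2182, -0.0574)
O3 = (0.2666·cos240.0°, 0.2666·sin240.0°, 0.0259) = (-0.1333, -0.2309, 0.0259)
|O₂|²−|O₁|² = -0.0050;  |O₃|²−|O₁|² = 0.0000
plane₁₂: -0.7851x+0.4363y+-0.0630z = -0.0050
Cramer: x(z) = 0.0032+0.0226z;  y(z) = -0.0056+0.1850z
into |P−O₁|² = l²: 1.0347z² + 0.0378z + -0.0595 = 0;  Δ = 0.2479;  z = -0.2588 or 0.2223 → z<0 root = -0.2588
x = -0.0026, y = -0.0535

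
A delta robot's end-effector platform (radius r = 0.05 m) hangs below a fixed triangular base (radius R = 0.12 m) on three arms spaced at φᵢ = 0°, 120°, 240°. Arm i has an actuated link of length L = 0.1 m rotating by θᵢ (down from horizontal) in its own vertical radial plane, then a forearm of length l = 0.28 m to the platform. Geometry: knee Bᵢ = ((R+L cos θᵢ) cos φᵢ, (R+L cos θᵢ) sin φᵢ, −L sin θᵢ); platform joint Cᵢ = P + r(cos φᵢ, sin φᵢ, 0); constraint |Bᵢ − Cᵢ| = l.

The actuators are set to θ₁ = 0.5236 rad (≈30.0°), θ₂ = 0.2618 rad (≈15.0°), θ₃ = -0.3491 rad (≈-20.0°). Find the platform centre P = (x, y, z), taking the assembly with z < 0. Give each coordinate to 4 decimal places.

centre 1 = (0.1566·cos0.0°, 0.1566·sin0.0°, -0.0500) = (0.1566, 0.0000, -0.0500)
centre 2 = (0.1666·cos120.0°, 0.1666·sin120.0°, -0.0259) = (-0.0833, 0.1443, -0.0259)
centre 3 = (0.1640·cos240.0°, 0.1640·sin240.0°, 0.0342) = (-0.0820, -0.1420, 0.0342)
subtract pairs → two planes through P
linear system: -0.4798x+0.2885y = 0.0014−0.0482z; -0.4772x+-0.2840y = 0.0010−0.1684z
det = 0.2739;  x = -0.0025+0.2274z,  y = 0.0006+0.2109z
sphere 1 gives Az²+Bz+C=0 with A=1.0962, B=0.0279, C=-0.0506;  B²−4AC=0.2225;  roots -0.2279, 0.2024;  negative root z = -0.2279
x = -0.0544, y = -0.0474

(-0.0544, -0.0474, -0.2279)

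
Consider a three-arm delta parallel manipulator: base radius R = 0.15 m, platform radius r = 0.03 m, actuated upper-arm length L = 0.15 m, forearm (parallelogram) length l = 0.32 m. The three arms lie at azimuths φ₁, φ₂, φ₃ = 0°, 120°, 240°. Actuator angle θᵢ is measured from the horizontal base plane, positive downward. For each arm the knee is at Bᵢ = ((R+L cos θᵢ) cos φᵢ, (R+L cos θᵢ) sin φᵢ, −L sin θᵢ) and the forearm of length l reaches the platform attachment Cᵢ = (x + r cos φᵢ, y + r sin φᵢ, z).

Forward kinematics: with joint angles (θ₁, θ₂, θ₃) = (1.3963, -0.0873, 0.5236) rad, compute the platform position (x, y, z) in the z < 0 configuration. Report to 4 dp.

(-0.1533, 0.0506, -0.2490)

φ1=0.0°: virtual centre (0.1460, 0.0000, -0.1477), radius l
arm 2 at φ=120.0°: ρ2 = 0.2694;  S2 = (-0.1347, 0.2333, 0.0131)
S3 = (0.2499·cos240.0°, 0.2499·sin240.0°, -0.0750) = (-0.1250, -0.2164, -0.0750)
eliminate P² terms by subtracting sphere 1 from 2 and 3
[-0.5615 0.4667 0.3216]·P = 0.0296;  [-0.5420 -0.4328 0.1454]·P = 0.0249
Cramer: x(z) = -0.0493+0.4175z;  y(z) = 0.0041-0.1868z
sphere 1 gives Az²+Bz+C=0 with A=1.2092, B=0.1308, C=-0.0424;  B²−4AC=0.2222;  roots -0.2490, 0.1408;  negative root z = -0.2490
x = -0.1533, y = 0.0506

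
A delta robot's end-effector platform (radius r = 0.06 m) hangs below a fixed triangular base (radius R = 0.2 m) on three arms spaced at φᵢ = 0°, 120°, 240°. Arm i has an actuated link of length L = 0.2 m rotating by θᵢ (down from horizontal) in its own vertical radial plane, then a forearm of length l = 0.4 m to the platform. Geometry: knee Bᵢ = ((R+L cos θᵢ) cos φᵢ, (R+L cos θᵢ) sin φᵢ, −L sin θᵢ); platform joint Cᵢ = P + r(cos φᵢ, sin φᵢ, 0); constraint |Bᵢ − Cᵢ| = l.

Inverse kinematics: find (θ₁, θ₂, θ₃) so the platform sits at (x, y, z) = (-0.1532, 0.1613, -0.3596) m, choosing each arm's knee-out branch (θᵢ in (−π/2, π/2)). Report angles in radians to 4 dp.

rotate P by −φ1: (-0.1532, 0.1613, -0.3596)
  e−x'=0.2932;  (l²−L²−(e−x')²−y'²−z²)/2L = -0.3032
  √(A²+B²)=0.4640;  θ1 = -0.8868+2.2831 ≈ 1.3963
arm 2 (φ=120.0°): x'=0.2163, y'=0.0520
  A cos θ + B sin θ = C:  -0.0763·cos θ + -0.3596·sin θ = -0.0446
  √(A²+B²)=0.3676;  θ2 = -1.7798+1.6924 ≈ -0.0874
φ3=240.0° → target in arm frame (-0.0631, -0.2133)
  A cos θ + B sin θ = C:  0.2031·cos θ + -0.3596·sin θ = -0.2402
  √(A²+B²)=0.4130;  θ3 = -1.0567+2.1914 ≈ 1.1347

θ₁ = 1.3963, θ₂ = -0.0874, θ₃ = 1.1347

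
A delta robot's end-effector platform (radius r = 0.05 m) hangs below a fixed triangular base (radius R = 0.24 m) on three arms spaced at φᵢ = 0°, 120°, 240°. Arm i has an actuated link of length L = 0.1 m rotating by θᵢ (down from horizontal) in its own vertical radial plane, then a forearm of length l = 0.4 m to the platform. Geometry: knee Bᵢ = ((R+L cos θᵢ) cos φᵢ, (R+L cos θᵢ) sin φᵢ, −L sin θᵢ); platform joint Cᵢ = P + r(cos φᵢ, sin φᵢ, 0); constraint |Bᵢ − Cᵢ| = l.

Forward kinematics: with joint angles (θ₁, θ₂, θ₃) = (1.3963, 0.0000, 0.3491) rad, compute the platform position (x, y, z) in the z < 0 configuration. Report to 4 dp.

(-0.1191, 0.0242, -0.3284)

O1 = (0.2074·cos0.0°, 0.2074·sin0.0°, -0.0985) = (0.2074, 0.0000, -0.0985)
O2 = (0.2900·cos120.0°, 0.2900·sin120.0°, 0.0000) = (-0.1450, 0.2511, 0.0000)
φ3=240.0°: virtual centre (-0.1420, -0.2459, -0.0342), radius l
eliminate P² terms by subtracting sphere 1 from 2 and 3
plane₁₂: -0.7047x+0.5023y+0.1970z = 0.0314
det = 0.6976;  x = -0.0431+0.2314z,  y = 0.0020+-0.0674z
sphere 1 gives Az²+Bz+C=0 with A=1.0581, B=0.0808, C=-0.0876;  B²−4AC=0.3771;  roots -0.3284, 0.2520;  negative root z = -0.3284
x = -0.1191, y = 0.0242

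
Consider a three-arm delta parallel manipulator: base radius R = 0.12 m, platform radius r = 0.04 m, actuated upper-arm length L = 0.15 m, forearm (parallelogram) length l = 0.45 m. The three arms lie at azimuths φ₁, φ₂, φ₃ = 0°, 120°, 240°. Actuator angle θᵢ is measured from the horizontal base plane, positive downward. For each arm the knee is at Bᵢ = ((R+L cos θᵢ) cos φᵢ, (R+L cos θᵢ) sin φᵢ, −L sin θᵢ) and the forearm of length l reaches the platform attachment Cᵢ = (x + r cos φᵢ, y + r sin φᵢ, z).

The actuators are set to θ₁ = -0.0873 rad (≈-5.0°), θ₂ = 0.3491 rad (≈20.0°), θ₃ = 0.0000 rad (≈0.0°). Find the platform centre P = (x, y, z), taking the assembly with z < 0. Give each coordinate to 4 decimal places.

(0.0462, -0.0542, -0.3943)

centre 1 = (0.2294·cos0.0°, 0.2294·sin0.0°, 0.0131) = (0.2294, 0.0000, 0.0131)
arm 2 at φ=120.0°: (R−r)+L cos θ2 = 0.2210;  centre 2 = (-0.1105, 0.1914, -0.0513)
centre 3 = (0.2300·cos240.0°, 0.2300·sin240.0°, 0.0000) = (-0.1150, -0.1992, 0.0000)
subtract pairs → two planes through P
[-0.6798 0.3827 -0.1288]·P = -0.0014;  [-0.6889 -0.3984 -0.0262]·P = 0.0001
Cramer: x(z) = 0.0009-0.1147z;  y(z) = -0.0019+0.1327z
into |P−centre ₁|² = l²: 1.0308z² + 0.0258z + -0.1501 = 0;  Δ = 0.6196;  z = -0.3943 or 0.3693 → z<0 root = -0.3943
x = 0.0462, y = -0.0542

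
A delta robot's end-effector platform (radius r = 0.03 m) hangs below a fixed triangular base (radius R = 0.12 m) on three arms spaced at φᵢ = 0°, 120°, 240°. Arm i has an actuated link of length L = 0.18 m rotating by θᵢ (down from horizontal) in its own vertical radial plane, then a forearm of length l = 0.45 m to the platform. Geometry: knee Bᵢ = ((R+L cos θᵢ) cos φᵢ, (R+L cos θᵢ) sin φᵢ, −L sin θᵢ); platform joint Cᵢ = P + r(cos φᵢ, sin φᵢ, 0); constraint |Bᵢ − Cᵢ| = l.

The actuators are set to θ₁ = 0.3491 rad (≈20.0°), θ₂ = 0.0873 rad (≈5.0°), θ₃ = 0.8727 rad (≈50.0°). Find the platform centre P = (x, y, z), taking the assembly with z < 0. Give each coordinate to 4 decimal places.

(0.0326, 0.1422, -0.4234)

φ1=0.0°: virtual centre (0.2591, 0.0000, -0.0616), radius l
arm 2 at φ=120.0°: (R−r)+L cos θ2 = 0.2693;  O2 = (-0.1347, 0.2332, -0.0157)
O3 = (0.2057·cos240.0°, 0.2057·sin240.0°, -0.1379) = (-0.1028, -0.1781, -0.1379)
subtract pairs → two planes through P
linear system: -0.7876x+0.4665y = 0.0018−0.0918z; -0.7240x+-0.3563y = -0.0096−-0.1526z
Cramer: x(z) = 0.0062-0.0623z;  y(z) = 0.0144-0.3019z
into |P−O₁|² = l²: 1.0950z² + 0.1460z + -0.1345 = 0;  Δ = 0.6105;  z = -0.4234 or 0.2901 → z<0 root = -0.4234
x = 0.0326, y = 0.1422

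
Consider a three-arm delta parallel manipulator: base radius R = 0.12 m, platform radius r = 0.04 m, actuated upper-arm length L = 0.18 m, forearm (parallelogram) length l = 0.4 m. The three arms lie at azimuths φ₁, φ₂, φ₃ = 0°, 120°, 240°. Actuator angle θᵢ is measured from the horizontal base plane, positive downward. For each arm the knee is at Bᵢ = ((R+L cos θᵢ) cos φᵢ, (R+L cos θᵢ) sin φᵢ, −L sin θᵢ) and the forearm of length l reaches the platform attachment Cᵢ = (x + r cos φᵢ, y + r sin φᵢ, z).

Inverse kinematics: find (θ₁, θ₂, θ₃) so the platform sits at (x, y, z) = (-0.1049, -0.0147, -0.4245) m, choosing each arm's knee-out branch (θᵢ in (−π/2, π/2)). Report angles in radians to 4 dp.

rotate P by −φ1: (-0.1049, -0.0147, -0.4245)
  A=0.1849, B=-0.4245, C=(l²−L²−A²−y'²−z²)/(2L)=-0.2417
  θ1 = atan2(B,A) + arccos(C/0.4630) = 0.9599
rotate P by −φ2: (0.0397, 0.0982, -0.4245)
  A=0.0403, B=-0.4245, C=(l²−L²−A²−y'²−z²)/(2L)=-0.1774
  θ2 = atan2(B,A) + arccos(C/0.4264) = 0.5237
φ3=240.0° → target in arm frame (0.0652, -0.0835)
  A=0.0148, B=-0.4245, C=(l²−L²−A²−y'²−z²)/(2L)=-0.1661
  √(A²+B²)=0.4248;  θ3 = -1.5359+1.9725 ≈ 0.4366

θ₁ = 0.9599, θ₂ = 0.5237, θ₃ = 0.4366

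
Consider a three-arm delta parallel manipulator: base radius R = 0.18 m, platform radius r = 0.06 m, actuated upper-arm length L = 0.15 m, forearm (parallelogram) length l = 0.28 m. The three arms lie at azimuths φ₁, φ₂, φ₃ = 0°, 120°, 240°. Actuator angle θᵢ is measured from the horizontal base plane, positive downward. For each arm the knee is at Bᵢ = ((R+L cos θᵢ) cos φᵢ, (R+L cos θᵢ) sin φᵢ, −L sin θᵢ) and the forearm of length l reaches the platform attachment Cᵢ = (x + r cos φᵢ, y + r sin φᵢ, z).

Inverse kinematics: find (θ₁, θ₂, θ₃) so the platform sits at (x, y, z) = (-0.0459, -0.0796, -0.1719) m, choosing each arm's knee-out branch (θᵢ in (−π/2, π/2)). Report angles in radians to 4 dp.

θ₁ = 0.8726, θ₂ = 0.8731, θ₃ = -0.3490

φ1=0.0° → target in arm frame (-0.0459, -0.0796)
  e−x'=0.1659;  (l²−L²−(e−x')²−y'²−z²)/2L = -0.0250
  γ=atan2(-0.1719,0.1659)=-0.8032;  ψ=arccos(-0.1048)=1.6758;  θ1=γ+ψ≈0.8726
φ2=120.0° → target in arm frame (-0.0460, 0.0796)
  A cos θ + B sin θ = C:  0.1660·cos θ + -0.1719·sin θ = -0.0251
  √(A²+B²)=0.2390;  θ2 = -0.8029+1.6760 ≈ 0.8731
arm 3 (φ=240.0°): x'=0.0919, y'=0.0000
  e−x'=0.0281;  (l²−L²−(e−x')²−y'²−z²)/2L = 0.0852
  γ=atan2(-0.1719,0.0281)=-1.4087;  ψ=arccos(0.4891)=1.0597;  θ3=γ+ψ≈-0.3490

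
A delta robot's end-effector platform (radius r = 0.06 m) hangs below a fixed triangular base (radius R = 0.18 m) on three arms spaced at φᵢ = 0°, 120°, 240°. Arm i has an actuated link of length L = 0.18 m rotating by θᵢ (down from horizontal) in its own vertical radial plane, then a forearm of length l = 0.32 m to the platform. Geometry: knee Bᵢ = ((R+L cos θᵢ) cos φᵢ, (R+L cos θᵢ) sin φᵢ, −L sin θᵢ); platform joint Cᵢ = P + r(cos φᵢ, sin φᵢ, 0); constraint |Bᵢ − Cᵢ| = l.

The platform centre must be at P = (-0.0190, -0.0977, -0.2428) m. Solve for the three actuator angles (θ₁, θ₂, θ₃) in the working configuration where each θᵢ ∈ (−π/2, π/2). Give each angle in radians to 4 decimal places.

θ₁ = 0.6978, θ₂ = 0.9597, θ₃ = -0.0001

arm 1 (φ=0.0°): x'=-0.0190, y'=-0.0977
  A=0.1390, B=-0.2428, C=(l²−L²−A²−y'²−z²)/(2L)=-0.0495
  γ=atan2(-0.2428,0.1390)=-1.0509;  ψ=arccos(-0.1769)=1.7486;  θ1=γ+ψ≈0.6978
arm 2 (φ=120.0°): x'=-0.0751, y'=0.0653
  A cos θ + B sin θ = C:  0.1951·cos θ + -0.2428·sin θ = -0.0869
  √(A²+B²)=0.3115;  θ2 = -0.8939+1.8535 ≈ 0.9597
arm 3 (φ=240.0°): x'=0.0941, y'=0.0324
  A cos θ + B sin θ = C:  0.0259·cos θ + -0.2428·sin θ = 0.0259
  γ=atan2(-0.2428,0.0259)=-1.4646;  ψ=arccos(0.1061)=1.4645;  θ3=γ+ψ≈-0.0001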